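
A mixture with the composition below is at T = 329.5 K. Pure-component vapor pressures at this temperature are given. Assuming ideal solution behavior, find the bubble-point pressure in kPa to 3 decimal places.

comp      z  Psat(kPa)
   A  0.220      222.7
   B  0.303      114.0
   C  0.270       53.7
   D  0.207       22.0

Pbub = 102.589 kPa

At the bubble point ψ → 0, so ΣzᵢKᵢ = 1 with Kᵢ = Pᵢˢᵃᵗ/P ⇒ P = ΣzᵢPᵢˢᵃᵗ.
P = 0.220·222.7 + 0.303·114.0 + 0.270·53.7 + 0.207·22.0 = 102.589 kPa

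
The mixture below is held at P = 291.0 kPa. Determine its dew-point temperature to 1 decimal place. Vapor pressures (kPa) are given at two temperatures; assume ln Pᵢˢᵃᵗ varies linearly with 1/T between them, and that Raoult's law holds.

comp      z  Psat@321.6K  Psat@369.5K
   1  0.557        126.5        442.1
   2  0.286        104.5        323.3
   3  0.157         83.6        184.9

Dew-point temperature: Σzᵢ·P/Pᵢˢᵃᵗ(T) = 1. Interpolate ln Pᵢˢᵃᵗ = aᵢ + bᵢ/T.
  T = 321.6 K: ΣzᵢP/Pᵢˢᵃᵗ = 2.6242
  T = 369.5 K: ΣzᵢP/Pᵢˢᵃᵗ = 0.8711
  T = 345.6 K: ΣzᵢP/Pᵢˢᵃᵗ = 1.4476
  T = 357.6 K: ΣzᵢP/Pᵢˢᵃᵗ = 1.1112
  T = 363.6 K: ΣzᵢP/Pᵢˢᵃᵗ = 0.9807
  T = 360.6 K: ΣzᵢP/Pᵢˢᵃᵗ = 1.0433
  T = 362.1 K: ΣzᵢP/Pᵢˢᵃᵗ = 1.0114
Interpolating between 362.1 K and 363.6 K gives T ≈ 362.7 K.

T = 362.7 K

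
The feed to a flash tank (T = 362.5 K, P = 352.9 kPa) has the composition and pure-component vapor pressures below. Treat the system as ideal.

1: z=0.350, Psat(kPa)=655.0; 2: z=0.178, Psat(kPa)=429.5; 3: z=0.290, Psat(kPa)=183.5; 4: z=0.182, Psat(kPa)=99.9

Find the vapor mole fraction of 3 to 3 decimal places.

y_3 = 0.164

Raoult's law: Kᵢ = Pᵢˢᵃᵗ/P = Pᵢˢᵃᵗ/352.9.
  K_1 = 655.0/352.9 = 1.85605, K_2 = 429.5/352.9 = 1.21706, K_3 = 183.5/352.9 = 0.51998, K_4 = 99.9/352.9 = 0.28308
Material balance + equilibrium reduce to Σ zᵢ(Kᵢ−1)/(1+ψ(Kᵢ−1)) = 0.
Feasibility: ΣzᵢKᵢ = 1.069, Σzᵢ/Kᵢ = 1.535 — both > 1, two phases present.
Newton iteration, ψ⁰ = 0.5:
  ψ = 0.500: g = -0.1419, g' = -0.476 → ψ = 0.202
  ψ = 0.202: g = -0.0141, g' = -0.404 → ψ = 0.167
Converged at ψ = 0.167.
Compositions from xᵢ = zᵢ/(1+ψ(Kᵢ−1)), yᵢ = Kᵢxᵢ:
  1: x = 0.306, y = 0.569
  2: x = 0.172, y = 0.209
  3: x = 0.315, y = 0.164
  4: x = 0.207, y = 0.059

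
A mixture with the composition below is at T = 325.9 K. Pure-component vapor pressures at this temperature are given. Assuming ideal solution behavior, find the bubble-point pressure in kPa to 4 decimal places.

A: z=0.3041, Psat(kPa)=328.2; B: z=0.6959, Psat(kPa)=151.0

At the bubble point ψ → 0, so ΣzᵢKᵢ = 1 with Kᵢ = Pᵢˢᵃᵗ/P ⇒ P = ΣzᵢPᵢˢᵃᵗ.
P = 0.3041·328.2 + 0.6959·151.0 = 204.8865 kPa

Pbub = 204.8865 kPa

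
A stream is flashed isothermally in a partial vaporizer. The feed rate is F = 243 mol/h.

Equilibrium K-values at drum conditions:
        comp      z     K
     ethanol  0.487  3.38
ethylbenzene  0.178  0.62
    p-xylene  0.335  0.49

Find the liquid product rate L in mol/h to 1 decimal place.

Material balance + equilibrium reduce to Σ zᵢ(Kᵢ−1)/(1+β(Kᵢ−1)) = 0.
g(0) = ΣzᵢKᵢ − 1 = 0.921 and g(1) = 1 − Σzᵢ/Kᵢ = -0.115, so a root lies in (0, 1).
Newton iteration, β⁰ = 0.5:
  β = 0.500: g = 0.2164, g' = -0.771 → β = 0.781
  β = 0.781: g = 0.0256, g' = -0.630 → β = 0.821
Converged at β = 0.821.
Then V = β·F = 0.8212·243 = 199.6 mol/h and L = F − V = 43.4 mol/h.

L = 43.4 mol/h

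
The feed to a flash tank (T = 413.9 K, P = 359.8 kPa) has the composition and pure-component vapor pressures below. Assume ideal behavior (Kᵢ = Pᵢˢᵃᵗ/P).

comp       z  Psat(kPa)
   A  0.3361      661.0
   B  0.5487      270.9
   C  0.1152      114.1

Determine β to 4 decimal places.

β = 0.2259

Raoult's law: Kᵢ = Pᵢˢᵃᵗ/P = Pᵢˢᵃᵗ/359.8.
  K_A = 661.0/359.8 = 1.837132, K_B = 270.9/359.8 = 0.752918, K_C = 114.1/359.8 = 0.317121
Let β = V/F and solve Σ zᵢ(Kᵢ−1)/(1+β(Kᵢ−1)) = 0.
Check two-phase: ΣzᵢKᵢ = 1.0671 > 1 and Σzᵢ/Kᵢ = 1.2750 > 1, so g(0) = 0.0671 > 0 and g(1) = -0.2750 < 0.
Newton–Raphson from β = 0.5:
  β = 0.5000: g = -0.07580, g' = -0.2845 → β = 0.2336
  β = 0.2336: g = -0.00214, g' = -0.2786 → β = 0.2259
Converged at β = 0.2259.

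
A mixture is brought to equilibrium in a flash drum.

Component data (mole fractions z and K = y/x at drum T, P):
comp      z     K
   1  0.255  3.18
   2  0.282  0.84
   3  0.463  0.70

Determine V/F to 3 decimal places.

V/F = 0.676

Rachford–Rice: g(V/F) = Σ zᵢ(Kᵢ−1)/(1+V/F(Kᵢ−1)) = 0.
Check two-phase: ΣzᵢKᵢ = 1.372 > 1 and Σzᵢ/Kᵢ = 1.077 > 1, so g(0) = 0.372 > 0 and g(1) = -0.077 < 0.
Newton–Raphson from V/F = 0.5:
  V/F = 0.500: g = 0.0535, g' = -0.344 → V/F = 0.656
  V/F = 0.656: g = 0.0055, g' = -0.279 → V/F = 0.675
  V/F = 0.675: g = 0.0001, g' = -0.273 → V/F = 0.676
Converged at V/F = 0.676.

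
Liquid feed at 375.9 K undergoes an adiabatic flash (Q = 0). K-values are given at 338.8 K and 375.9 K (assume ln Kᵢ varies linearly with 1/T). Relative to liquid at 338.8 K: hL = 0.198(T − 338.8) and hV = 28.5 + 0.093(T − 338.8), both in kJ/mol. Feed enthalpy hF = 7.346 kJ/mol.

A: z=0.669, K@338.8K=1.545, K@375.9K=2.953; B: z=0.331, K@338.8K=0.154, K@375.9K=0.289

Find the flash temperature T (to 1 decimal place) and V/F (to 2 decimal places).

Adiabatic flash: solve Rachford–Rice at each trial T, then check hF = ψ·hV(T) + (1−ψ)·hL(T).
  T = 338.8 K: K = (1.545, 0.154), RR gives ψ = 0.183, H_out = 5.228 kJ/mol
  T = 375.9 K: K = (2.953, 0.289), RR gives ψ = 0.771, H_out = 26.327 kJ/mol
  T = 357.4 K: K = (2.174, 0.215), RR gives ψ = 0.570, H_out = 18.812 kJ/mol
  T = 348.1 K: K = (1.841, 0.183), RR gives ψ = 0.425, H_out = 13.537 kJ/mol
  T = 343.5 K: K = (1.690, 0.168), RR gives ψ = 0.325, H_out = 10.020 kJ/mol
  T = 341.1 K: K = (1.615, 0.161), RR gives ψ = 0.259, H_out = 7.771 kJ/mol
Linear interpolation between T = 338.8 (H_out = 5.228) and T = 341.1 (H_out = 7.771) on hF = 7.346 gives T ≈ 340.7 K, at which ψ = 0.25.

T = 340.7 K, V/F = 0.25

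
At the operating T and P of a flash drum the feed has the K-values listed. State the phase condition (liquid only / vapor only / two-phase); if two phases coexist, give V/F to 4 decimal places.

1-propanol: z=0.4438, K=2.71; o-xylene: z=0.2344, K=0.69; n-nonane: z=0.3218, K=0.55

two-phase, V/F = 0.7944

ΣzᵢKᵢ = 1.5414; Σzᵢ/Kᵢ = 1.0886.
Both exceed 1, so a two-phase solution exists.
Rachford–Rice: g(ψ) = Σ zᵢ(Kᵢ−1)/(1+ψ(Kᵢ−1)) = 0.
Newton–Raphson from ψ = 0.5:
  ψ = 0.5000: g = 0.13626, g' = -0.5172 → ψ = 0.7635
  ψ = 0.7635: g = 0.01337, g' = -0.4340 → ψ = 0.7943
  ψ = 0.7943: g = 0.00005, g' = -0.4308 → ψ = 0.7944
Converged at ψ = 0.7944.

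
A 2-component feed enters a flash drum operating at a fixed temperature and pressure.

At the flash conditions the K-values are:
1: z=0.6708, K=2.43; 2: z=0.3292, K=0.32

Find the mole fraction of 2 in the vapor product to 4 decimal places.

y_2 = 0.2169

Newton–Raphson from ψ = 0.46:
  ψ = 0.4600: g = 0.25287, g' = -0.8215 → ψ = 0.7678
  ψ = 0.7678: g = -0.01123, g' = -0.9782 → ψ = 0.7564
  ψ = 0.7564: g = -0.00009, g' = -0.9619 → ψ = 0.7563
Converged at ψ = 0.7563.
Compositions from xᵢ = zᵢ/(1+ψ(Kᵢ−1)), yᵢ = Kᵢxᵢ:
  1: x = 0.3223, y = 0.7831
  2: x = 0.6777, y = 0.2169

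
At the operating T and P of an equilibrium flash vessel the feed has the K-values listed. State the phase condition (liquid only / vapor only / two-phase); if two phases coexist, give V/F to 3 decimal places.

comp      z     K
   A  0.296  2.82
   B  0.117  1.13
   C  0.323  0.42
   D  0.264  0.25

two-phase, V/F = 0.161

ΣzᵢKᵢ = 1.169; Σzᵢ/Kᵢ = 2.034.
Both exceed 1, so a two-phase solution exists.
Let ψ = V/F and solve Σ zᵢ(Kᵢ−1)/(1+ψ(Kᵢ−1)) = 0.
Newton iteration, ψ⁰ = 0.52:
  ψ = 0.520: g = -0.3018, g' = -0.882 → ψ = 0.178
  ψ = 0.178: g = -0.0156, g' = -0.894 → ψ = 0.161
Converged at ψ = 0.161.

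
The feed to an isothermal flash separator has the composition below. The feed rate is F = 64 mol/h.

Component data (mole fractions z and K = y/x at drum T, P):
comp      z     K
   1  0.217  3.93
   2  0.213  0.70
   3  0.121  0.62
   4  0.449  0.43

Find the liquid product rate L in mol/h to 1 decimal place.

L = 51.6 mol/h

Material balance + equilibrium reduce to Σ zᵢ(Kᵢ−1)/(1+V/F(Kᵢ−1)) = 0.
Check two-phase: ΣzᵢKᵢ = 1.270 > 1 and Σzᵢ/Kᵢ = 1.599 > 1, so g(0) = 0.270 > 0 and g(1) = -0.599 < 0.
Iterate (Newton) starting at V/F = 0.5:
  V/F = 0.500: g = -0.2320, g' = -0.645 → V/F = 0.140
  V/F = 0.140: g = 0.0570, g' = -1.148 → V/F = 0.190
  V/F = 0.190: g = 0.0040, g' = -0.994 → V/F = 0.194
Converged at V/F = 0.194.
Then V = V/F·F = 0.1941·64 = 12.4 mol/h and L = F − V = 51.6 mol/h.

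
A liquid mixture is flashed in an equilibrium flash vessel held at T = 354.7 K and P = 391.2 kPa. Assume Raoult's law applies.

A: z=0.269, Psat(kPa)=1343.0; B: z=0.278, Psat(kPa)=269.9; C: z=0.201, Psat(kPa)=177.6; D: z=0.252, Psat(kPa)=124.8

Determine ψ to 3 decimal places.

ψ = 0.228

Raoult's law: Kᵢ = Pᵢˢᵃᵗ/P = Pᵢˢᵃᵗ/391.2.
  K_A = 1343.0/391.2 = 3.43303, K_B = 269.9/391.2 = 0.68993, K_C = 177.6/391.2 = 0.45399, K_D = 124.8/391.2 = 0.31902
Rachford–Rice: g(ψ) = Σ zᵢ(Kᵢ−1)/(1+ψ(Kᵢ−1)) = 0.
Check two-phase: ΣzᵢKᵢ = 1.287 > 1 and Σzᵢ/Kᵢ = 1.714 > 1, so g(0) = 0.287 > 0 and g(1) = -0.714 < 0.
Newton iteration, ψ⁰ = 0.5:
  ψ = 0.500: g = -0.2179, g' = -0.744 → ψ = 0.207
  ψ = 0.207: g = 0.0197, g' = -0.969 → ψ = 0.227
  ψ = 0.227: g = 0.0004, g' = -0.933 → ψ = 0.228
Converged at ψ = 0.228.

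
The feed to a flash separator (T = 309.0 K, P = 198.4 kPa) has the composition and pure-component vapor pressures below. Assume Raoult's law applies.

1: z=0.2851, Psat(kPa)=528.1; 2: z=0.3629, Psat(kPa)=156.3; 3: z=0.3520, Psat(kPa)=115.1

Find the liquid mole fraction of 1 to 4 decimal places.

Raoult's law: Kᵢ = Pᵢˢᵃᵗ/P = Pᵢˢᵃᵗ/198.4.
  K_1 = 528.1/198.4 = 2.661794, K_2 = 156.3/198.4 = 0.787802, K_3 = 115.1/198.4 = 0.580141
Rachford–Rice: g(V/F) = Σ zᵢ(Kᵢ−1)/(1+V/F(Kᵢ−1)) = 0.
g(0) = ΣzᵢKᵢ − 1 = 0.2490 and g(1) = 1 − Σzᵢ/Kᵢ = -0.1745, so a root lies in (0, 1).
Iterate (Newton) starting at V/F = 0.5:
  V/F = 0.5000: g = -0.01444, g' = -0.3547 → V/F = 0.4593
  V/F = 0.4593: g = 0.00027, g' = -0.3685 → V/F = 0.4600
Converged at V/F = 0.4600.
Compositions from xᵢ = zᵢ/(1+V/F(Kᵢ−1)), yᵢ = Kᵢxᵢ:
  1: x = 0.1616, y = 0.4301
  2: x = 0.4022, y = 0.3168
  3: x = 0.4363, y = 0.2531

x_1 = 0.1616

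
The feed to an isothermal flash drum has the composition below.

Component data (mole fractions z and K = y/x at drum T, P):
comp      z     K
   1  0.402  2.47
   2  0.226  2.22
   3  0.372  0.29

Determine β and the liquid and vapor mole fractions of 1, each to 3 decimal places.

Let β = V/F and solve Σ zᵢ(Kᵢ−1)/(1+β(Kᵢ−1)) = 0.
Check two-phase: ΣzᵢKᵢ = 1.603 > 1 and Σzᵢ/Kᵢ = 1.547 > 1, so g(0) = 0.603 > 0 and g(1) = -0.547 < 0.
Newton–Raphson from β = 0.31:
  β = 0.310: g = 0.2673, g' = -0.895 → β = 0.609
  β = 0.609: g = 0.0050, g' = -0.934 → β = 0.614
Converged at β = 0.614.
Compositions from xᵢ = zᵢ/(1+β(Kᵢ−1)), yᵢ = Kᵢxᵢ:
  1: x = 0.211, y = 0.522
  2: x = 0.129, y = 0.287
  3: x = 0.659, y = 0.191

β = 0.614, x_1 = 0.211, y_1 = 0.522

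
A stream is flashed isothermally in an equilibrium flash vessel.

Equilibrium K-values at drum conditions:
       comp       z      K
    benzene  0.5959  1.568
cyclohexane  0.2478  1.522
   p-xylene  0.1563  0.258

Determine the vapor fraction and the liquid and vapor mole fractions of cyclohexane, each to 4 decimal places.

Newton–Raphson from ψ = 0.5:
  ψ = 0.5000: g = 0.18181, g' = -0.3766 → ψ = 0.9828
  ψ = 0.9828: g = -0.12560, g' = -1.2824 → ψ = 0.8848
  ψ = 0.8848: g = -0.02394, g' = -0.8463 → ψ = 0.8566
  ψ = 0.8566: g = -0.00115, g' = -0.7672 → ψ = 0.8551
Converged at ψ = 0.8551.
Compositions from xᵢ = zᵢ/(1+ψ(Kᵢ−1)), yᵢ = Kᵢxᵢ:
  benzene: x = 0.4011, y = 0.6289
  cyclohexane: x = 0.1713, y = 0.2608
  p-xylene: x = 0.4276, y = 0.1103

ψ = 0.8551, x_cyclohexane = 0.1713, y_cyclohexane = 0.2608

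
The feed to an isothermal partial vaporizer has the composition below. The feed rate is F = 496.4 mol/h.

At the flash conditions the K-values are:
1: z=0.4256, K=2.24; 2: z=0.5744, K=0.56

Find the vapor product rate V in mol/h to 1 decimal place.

Material balance + equilibrium reduce to Σ zᵢ(Kᵢ−1)/(1+V/F(Kᵢ−1)) = 0.
Feasibility: ΣzᵢKᵢ = 1.2750, Σzᵢ/Kᵢ = 1.2157 — both > 1, two phases present.
Binary case is linear: z₁(K₁−1)(1+V/F(K₂−1)) + z₂(K₂−1)(1+V/F(K₁−1)) = 0
⇒ V/F = [z₁(K₁−1)+z₂(K₂−1)] / [−(K₁−1)(K₂−1)] = 0.27501/0.54560 = 0.5040
Then V = V/F·F = 0.5040·496.4 = 250.2 mol/h and L = F − V = 246.2 mol/h.

V = 250.2 mol/h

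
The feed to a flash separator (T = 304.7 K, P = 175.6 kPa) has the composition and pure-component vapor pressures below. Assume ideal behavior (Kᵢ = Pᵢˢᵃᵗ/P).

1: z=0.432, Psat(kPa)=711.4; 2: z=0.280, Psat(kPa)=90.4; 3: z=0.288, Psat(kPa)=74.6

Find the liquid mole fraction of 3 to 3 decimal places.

x_3 = 0.450

Raoult's law: Kᵢ = Pᵢˢᵃᵗ/P = Pᵢˢᵃᵗ/175.6.
  K_1 = 711.4/175.6 = 4.05125, K_2 = 90.4/175.6 = 0.51481, K_3 = 74.6/175.6 = 0.42483
Rachford–Rice: g(ψ) = Σ zᵢ(Kᵢ−1)/(1+ψ(Kᵢ−1)) = 0.
Feasibility: ΣzᵢKᵢ = 2.017, Σzᵢ/Kᵢ = 1.328 — both > 1, two phases present.
Newton–Raphson from ψ = 0.5:
  ψ = 0.500: g = 0.1100, g' = -0.933 → ψ = 0.618
  ψ = 0.618: g = 0.0058, g' = -0.847 → ψ = 0.625
Converged at ψ = 0.625.
Compositions from xᵢ = zᵢ/(1+ψ(Kᵢ−1)), yᵢ = Kᵢxᵢ:
  1: x = 0.149, y = 0.602
  2: x = 0.402, y = 0.207
  3: x = 0.450, y = 0.191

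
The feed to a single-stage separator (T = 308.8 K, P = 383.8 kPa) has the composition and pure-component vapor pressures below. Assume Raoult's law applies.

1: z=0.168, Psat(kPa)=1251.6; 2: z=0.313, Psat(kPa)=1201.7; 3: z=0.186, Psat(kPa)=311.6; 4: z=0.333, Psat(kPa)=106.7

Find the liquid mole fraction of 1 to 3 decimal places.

Raoult's law: Kᵢ = Pᵢˢᵃᵗ/P = Pᵢˢᵃᵗ/383.8.
  K_1 = 1251.6/383.8 = 3.26107, K_2 = 1201.7/383.8 = 3.13106, K_3 = 311.6/383.8 = 0.81188, K_4 = 106.7/383.8 = 0.27801
Let ψ = V/F and solve Σ zᵢ(Kᵢ−1)/(1+ψ(Kᵢ−1)) = 0.
Check two-phase: ΣzᵢKᵢ = 1.771 > 1 and Σzᵢ/Kᵢ = 1.578 > 1, so g(0) = 0.771 > 0 and g(1) = -0.578 < 0.
Newton–Raphson from ψ = 0.5:
  ψ = 0.500: g = 0.0864, g' = -0.956 → ψ = 0.590
Converged at ψ = 0.590.
Compositions from xᵢ = zᵢ/(1+ψ(Kᵢ−1)), yᵢ = Kᵢxᵢ:
  1: x = 0.072, y = 0.235
  2: x = 0.139, y = 0.434
  3: x = 0.209, y = 0.170
  4: x = 0.580, y = 0.161

x_1 = 0.072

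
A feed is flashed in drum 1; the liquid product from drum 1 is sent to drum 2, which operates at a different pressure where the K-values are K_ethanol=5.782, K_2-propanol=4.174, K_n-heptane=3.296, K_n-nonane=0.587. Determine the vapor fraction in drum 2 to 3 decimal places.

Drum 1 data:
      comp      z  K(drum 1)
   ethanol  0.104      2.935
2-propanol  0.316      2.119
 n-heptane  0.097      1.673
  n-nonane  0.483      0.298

V/F (drum 2) = 0.713

Drum 1:
Material balance + equilibrium reduce to Σ zᵢ(Kᵢ−1)/(1+ψ₁(Kᵢ−1)) = 0.
g(0) = ΣzᵢKᵢ − 1 = 0.281 and g(1) = 1 − Σzᵢ/Kᵢ = -0.863, so a root lies in (0, 1).
Newton iteration, ψ₁⁰ = 0.33:
  ψ₁ = 0.330: g = -0.0068, g' = -0.789 → ψ₁ = 0.321
Converged at ψ₁ = 0.321.
Drum-1 compositions:
  ethanol: x = 0.064, y = 0.188
  2-propanol: x = 0.232, y = 0.493
  n-heptane: x = 0.080, y = 0.133
  n-nonane: x = 0.624, y = 0.186
Drum-2 feed = drum-1 liquid: z₂ = (0.0641, 0.2324, 0.0798, 0.6237).
Drum 2:
Material balance + equilibrium reduce to Σ zᵢ(Kᵢ−1)/(1+ψ₂(Kᵢ−1)) = 0.
g(0) = ΣzᵢKᵢ − 1 = 0.970 and g(1) = 1 − Σzᵢ/Kᵢ = -0.153, so a root lies in (0, 1).
Iterate (Newton) starting at ψ₂ = 0.47:
  ψ₂ = 0.470: g = 0.1589, g' = -0.777 → ψ₂ = 0.674
  ψ₂ = 0.674: g = 0.0223, g' = -0.589 → ψ₂ = 0.712
  ψ₂ = 0.712: g = 0.0004, g' = -0.570 → ψ₂ = 0.713
Converged at ψ₂ = 0.713.
  ethanol: x = 0.015, y = 0.084
  2-propanol: x = 0.071, y = 0.297
  n-heptane: x = 0.030, y = 0.100
  n-nonane: x = 0.884, y = 0.519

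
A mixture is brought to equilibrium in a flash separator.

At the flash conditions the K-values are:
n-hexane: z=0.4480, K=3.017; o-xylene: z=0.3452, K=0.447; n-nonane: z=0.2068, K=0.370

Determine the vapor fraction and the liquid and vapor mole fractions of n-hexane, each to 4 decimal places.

ψ = 0.4950, x_n-hexane = 0.2242, y_n-hexane = 0.6763

Newton–Raphson from ψ = 0.39:
  ψ = 0.3900: g = 0.08966, g' = -0.8868 → ψ = 0.4911
  ψ = 0.4911: g = 0.00324, g' = -0.8310 → ψ = 0.4950
Converged at ψ = 0.4950.
Compositions from xᵢ = zᵢ/(1+ψ(Kᵢ−1)), yᵢ = Kᵢxᵢ:
  n-hexane: x = 0.2242, y = 0.6763
  o-xylene: x = 0.4753, y = 0.2125
  n-nonane: x = 0.3005, y = 0.1112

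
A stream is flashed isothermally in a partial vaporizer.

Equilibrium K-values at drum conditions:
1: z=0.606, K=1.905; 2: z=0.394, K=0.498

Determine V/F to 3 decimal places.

Rachford–Rice: g(V/F) = Σ zᵢ(Kᵢ−1)/(1+V/F(Kᵢ−1)) = 0.
Check two-phase: ΣzᵢKᵢ = 1.351 > 1 and Σzᵢ/Kᵢ = 1.109 > 1, so g(0) = 0.351 > 0 and g(1) = -0.109 < 0.
Binary case is linear: z₁(K₁−1)(1+V/F(K₂−1)) + z₂(K₂−1)(1+V/F(K₁−1)) = 0
⇒ V/F = [z₁(K₁−1)+z₂(K₂−1)] / [−(K₁−1)(K₂−1)] = 0.3506/0.4543 = 0.772

V/F = 0.772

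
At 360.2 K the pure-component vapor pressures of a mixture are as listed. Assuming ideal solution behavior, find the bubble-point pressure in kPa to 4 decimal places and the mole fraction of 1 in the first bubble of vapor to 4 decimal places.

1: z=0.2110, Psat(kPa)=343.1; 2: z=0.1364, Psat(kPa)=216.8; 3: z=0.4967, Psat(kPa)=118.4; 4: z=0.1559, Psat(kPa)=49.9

Pbub = 168.5543 kPa, y_1 = 0.4295

At the bubble point ψ → 0, so ΣzᵢKᵢ = 1 with Kᵢ = Pᵢˢᵃᵗ/P ⇒ P = ΣzᵢPᵢˢᵃᵗ.
P = 0.2110·343.1 + 0.1364·216.8 + 0.4967·118.4 + 0.1559·49.9 = 168.5543 kPa
yᵢ = zᵢPᵢˢᵃᵗ/P ⇒ y_1 = 0.2110·343.1/168.5543 = 0.4295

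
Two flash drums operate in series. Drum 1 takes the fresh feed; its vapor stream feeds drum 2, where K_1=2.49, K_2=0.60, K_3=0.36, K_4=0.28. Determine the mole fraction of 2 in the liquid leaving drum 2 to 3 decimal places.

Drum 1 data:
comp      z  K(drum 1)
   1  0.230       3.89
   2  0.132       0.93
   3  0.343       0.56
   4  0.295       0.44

x_2 (drum 2) = 0.156

Drum 1:
Iterate (Newton) starting at ψ₁ = 0.5:
  ψ₁ = 0.500: g = -0.1606, g' = -0.610 → ψ₁ = 0.236
  ψ₁ = 0.236: g = 0.0266, g' = -0.884 → ψ₁ = 0.267
  ψ₁ = 0.267: g = 0.0009, g' = -0.827 → ψ₁ = 0.268
Converged at ψ₁ = 0.268.
Drum-1 compositions:
  1: x = 0.130, y = 0.504
  2: x = 0.135, y = 0.125
  3: x = 0.389, y = 0.218
  4: x = 0.347, y = 0.153
Drum-2 feed = drum-1 vapor: z₂ = (0.5045, 0.1251, 0.2177, 0.1527).
Drum 2:
Let ψ₂ = V/F and solve Σ zᵢ(Kᵢ−1)/(1+ψ₂(Kᵢ−1)) = 0.
Feasibility: ΣzᵢKᵢ = 1.452, Σzᵢ/Kᵢ = 1.561 — both > 1, two phases present.
Iterate (Newton) starting at ψ₂ = 0.5:
  ψ₂ = 0.500: g = -0.0085, g' = -0.785 → ψ₂ = 0.489
Converged at ψ₂ = 0.489.
  1: x = 0.292, y = 0.727
  2: x = 0.156, y = 0.093
  3: x = 0.317, y = 0.114
  4: x = 0.236, y = 0.066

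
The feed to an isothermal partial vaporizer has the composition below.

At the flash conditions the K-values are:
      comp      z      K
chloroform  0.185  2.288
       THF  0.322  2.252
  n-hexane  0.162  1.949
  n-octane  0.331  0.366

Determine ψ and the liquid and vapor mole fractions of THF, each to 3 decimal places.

ψ = 0.775, x_THF = 0.163, y_THF = 0.368

Rachford–Rice: g(ψ) = Σ zᵢ(Kᵢ−1)/(1+ψ(Kᵢ−1)) = 0.
Check two-phase: ΣzᵢKᵢ = 1.585 > 1 and Σzᵢ/Kᵢ = 1.211 > 1, so g(0) = 0.585 > 0 and g(1) = -0.211 < 0.
Newton–Raphson from ψ = 0.5:
  ψ = 0.500: g = 0.1899, g' = -0.657 → ψ = 0.789
  ψ = 0.789: g = -0.0111, g' = -0.784 → ψ = 0.775
Converged at ψ = 0.775.
Compositions from xᵢ = zᵢ/(1+ψ(Kᵢ−1)), yᵢ = Kᵢxᵢ:
  chloroform: x = 0.093, y = 0.212
  THF: x = 0.163, y = 0.368
  n-hexane: x = 0.093, y = 0.182
  n-octane: x = 0.651, y = 0.238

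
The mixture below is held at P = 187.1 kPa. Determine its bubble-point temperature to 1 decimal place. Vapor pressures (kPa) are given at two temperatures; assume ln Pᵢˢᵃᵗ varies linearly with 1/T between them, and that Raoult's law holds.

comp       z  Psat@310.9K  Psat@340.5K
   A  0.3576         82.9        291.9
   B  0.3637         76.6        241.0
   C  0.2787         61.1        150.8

Bubble-point temperature: ΣzᵢPᵢˢᵃᵗ(T) = P. Interpolate ln Pᵢˢᵃᵗ = aᵢ + bᵢ/T.
  T = 310.9 K: ΣzᵢPᵢˢᵃᵗ = 74.53 kPa
  T = 340.5 K: ΣzᵢPᵢˢᵃᵗ = 234.06 kPa
  T = 325.7 K: ΣzᵢPᵢˢᵃᵗ = 135.27 kPa
  T = 333.1 K: ΣzᵢPᵢˢᵃᵗ = 178.94 kPa
  T = 336.8 K: ΣzᵢPᵢˢᵃᵗ = 204.93 kPa
  T = 335.0 K: ΣzᵢPᵢˢᵃᵗ = 191.91 kPa
Interpolating between 333.1 K and 335.0 K gives T ≈ 334.3 K.

T = 334.3 K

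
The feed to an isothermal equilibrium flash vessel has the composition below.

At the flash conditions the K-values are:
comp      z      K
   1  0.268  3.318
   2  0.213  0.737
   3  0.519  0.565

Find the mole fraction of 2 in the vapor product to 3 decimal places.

y_2 = 0.174

Material balance + equilibrium reduce to Σ zᵢ(Kᵢ−1)/(1+V/F(Kᵢ−1)) = 0.
g(0) = ΣzᵢKᵢ − 1 = 0.339 and g(1) = 1 − Σzᵢ/Kᵢ = -0.288, so a root lies in (0, 1).
Newton–Raphson from V/F = 0.45:
  V/F = 0.450: g = -0.0402, g' = -0.516 → V/F = 0.372
  V/F = 0.372: g = 0.0021, g' = -0.573 → V/F = 0.376
Converged at V/F = 0.376.
Compositions from xᵢ = zᵢ/(1+V/F(Kᵢ−1)), yᵢ = Kᵢxᵢ:
  1: x = 0.143, y = 0.475
  2: x = 0.236, y = 0.174
  3: x = 0.620, y = 0.351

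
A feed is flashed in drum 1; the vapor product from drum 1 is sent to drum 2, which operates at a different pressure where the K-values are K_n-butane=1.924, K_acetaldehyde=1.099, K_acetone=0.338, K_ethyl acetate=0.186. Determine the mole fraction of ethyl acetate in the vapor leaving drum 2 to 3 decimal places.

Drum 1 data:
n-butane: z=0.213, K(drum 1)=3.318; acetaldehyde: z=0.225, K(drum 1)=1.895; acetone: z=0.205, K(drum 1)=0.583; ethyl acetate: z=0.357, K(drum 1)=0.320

y_ethyl acetate (drum 2) = 0.040

Drum 1:
Rachford–Rice: g(ψ₁) = Σ zᵢ(Kᵢ−1)/(1+ψ₁(Kᵢ−1)) = 0.
Feasibility: ΣzᵢKᵢ = 1.367, Σzᵢ/Kᵢ = 1.650 — both > 1, two phases present.
Newton–Raphson from ψ₁ = 0.5:
  ψ₁ = 0.500: g = -0.1080, g' = -0.767 → ψ₁ = 0.359
Converged at ψ₁ = 0.359.
Drum-1 compositions:
  n-butane: x = 0.116, y = 0.386
  acetaldehyde: x = 0.170, y = 0.323
  acetone: x = 0.241, y = 0.141
  ethyl acetate: x = 0.472, y = 0.151
Drum-2 feed = drum-1 vapor: z₂ = (0.3856, 0.3226, 0.1406, 0.1512).
Drum 2:
Rachford–Rice: g(ψ₂) = Σ zᵢ(Kᵢ−1)/(1+ψ₂(Kᵢ−1)) = 0.
Feasibility: ΣzᵢKᵢ = 1.172, Σzᵢ/Kᵢ = 1.723 — both > 1, two phases present.
Iterate (Newton) starting at ψ₂ = 0.55:
  ψ₂ = 0.550: g = -0.1026, g' = -0.628 → ψ₂ = 0.387
  ψ₂ = 0.387: g = -0.0114, g' = -0.506 → ψ₂ = 0.364
Converged at ψ₂ = 0.364.
  n-butane: x = 0.289, y = 0.555
  acetaldehyde: x = 0.311, y = 0.342
  acetone: x = 0.185, y = 0.063
  ethyl acetate: x = 0.215, y = 0.040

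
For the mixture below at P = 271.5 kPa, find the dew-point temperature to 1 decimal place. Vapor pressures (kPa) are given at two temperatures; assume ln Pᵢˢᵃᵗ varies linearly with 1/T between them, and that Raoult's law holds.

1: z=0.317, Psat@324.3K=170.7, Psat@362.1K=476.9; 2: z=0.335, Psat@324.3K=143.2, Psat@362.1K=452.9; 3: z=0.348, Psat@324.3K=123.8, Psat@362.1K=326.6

T = 346.6 K

Dew-point temperature: Σzᵢ·P/Pᵢˢᵃᵗ(T) = 1. Interpolate ln Pᵢˢᵃᵗ = aᵢ + bᵢ/T.
  T = 324.3 K: ΣzᵢP/Pᵢˢᵃᵗ = 1.9025
  T = 362.1 K: ΣzᵢP/Pᵢˢᵃᵗ = 0.6706
  T = 343.2 K: ΣzᵢP/Pᵢˢᵃᵗ = 1.0967
  T = 352.6 K: ΣzᵢP/Pᵢˢᵃᵗ = 0.8529
  T = 347.9 K: ΣzᵢP/Pᵢˢᵃᵗ = 0.9655
  T = 345.5 K: ΣzᵢP/Pᵢˢᵃᵗ = 1.0299
Interpolating between 345.5 K and 347.9 K gives T ≈ 346.6 K.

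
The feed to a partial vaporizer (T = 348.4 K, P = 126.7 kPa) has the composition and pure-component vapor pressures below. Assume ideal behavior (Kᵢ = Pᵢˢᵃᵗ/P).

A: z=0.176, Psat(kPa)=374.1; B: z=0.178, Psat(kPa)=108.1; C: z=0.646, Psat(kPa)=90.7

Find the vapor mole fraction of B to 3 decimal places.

Raoult's law: Kᵢ = Pᵢˢᵃᵗ/P = Pᵢˢᵃᵗ/126.7.
  K_A = 374.1/126.7 = 2.95264, K_B = 108.1/126.7 = 0.85320, K_C = 90.7/126.7 = 0.71586
Rachford–Rice: g(ψ) = Σ zᵢ(Kᵢ−1)/(1+ψ(Kᵢ−1)) = 0.
g(0) = ΣzᵢKᵢ − 1 = 0.134 and g(1) = 1 − Σzᵢ/Kᵢ = -0.171, so a root lies in (0, 1).
Newton iteration, ψ⁰ = 0.57:
  ψ = 0.570: g = -0.0849, g' = -0.229 → ψ = 0.199
  ψ = 0.199: g = 0.0258, g' = -0.410 → ψ = 0.262
  ψ = 0.262: g = 0.0017, g' = -0.358 → ψ = 0.267
Converged at ψ = 0.267.
Compositions from xᵢ = zᵢ/(1+ψ(Kᵢ−1)), yᵢ = Kᵢxᵢ:
  A: x = 0.116, y = 0.341
  B: x = 0.185, y = 0.158
  C: x = 0.699, y = 0.500

y_B = 0.158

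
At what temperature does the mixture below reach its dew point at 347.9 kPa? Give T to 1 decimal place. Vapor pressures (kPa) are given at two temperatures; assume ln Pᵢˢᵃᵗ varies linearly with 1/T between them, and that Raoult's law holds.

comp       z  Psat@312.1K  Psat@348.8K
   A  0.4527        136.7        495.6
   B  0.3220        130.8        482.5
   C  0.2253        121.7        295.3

Dew-point temperature: Σzᵢ·P/Pᵢˢᵃᵗ(T) = 1. Interpolate ln Pᵢˢᵃᵗ = aᵢ + bᵢ/T.
  T = 312.1 K: ΣzᵢP/Pᵢˢᵃᵗ = 2.6526
  T = 348.8 K: ΣzᵢP/Pᵢˢᵃᵗ = 0.8154
  T = 330.5 K: ΣzᵢP/Pᵢˢᵃᵗ = 1.4150
  T = 339.6 K: ΣzᵢP/Pᵢˢᵃᵗ = 1.0668
  T = 344.2 K: ΣzᵢP/Pᵢˢᵃᵗ = 0.9307
  T = 341.9 K: ΣzᵢP/Pᵢˢᵃᵗ = 0.9959
Interpolating between 339.6 K and 341.9 K gives T ≈ 341.8 K.

T = 341.8 K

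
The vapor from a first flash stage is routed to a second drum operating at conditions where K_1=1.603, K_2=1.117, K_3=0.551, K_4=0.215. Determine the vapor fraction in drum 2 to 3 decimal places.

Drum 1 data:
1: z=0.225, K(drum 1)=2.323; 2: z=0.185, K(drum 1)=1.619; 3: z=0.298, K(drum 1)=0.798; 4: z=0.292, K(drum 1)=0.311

V/F (drum 2) = 0.215

Drum 1:
Iterate (Newton) starting at ψ₁ = 0.5:
  ψ₁ = 0.500: g = -0.1073, g' = -0.522 → ψ₁ = 0.294
  ψ₁ = 0.294: g = -0.0053, g' = -0.487 → ψ₁ = 0.284
Converged at ψ₁ = 0.284.
Drum-1 compositions:
  1: x = 0.164, y = 0.380
  2: x = 0.157, y = 0.255
  3: x = 0.316, y = 0.252
  4: x = 0.363, y = 0.113
Drum-2 feed = drum-1 vapor: z₂ = (0.3801, 0.2548, 0.2523, 0.1129).
Drum 2:
Rachford–Rice: g(ψ₂) = Σ zᵢ(Kᵢ−1)/(1+ψ₂(Kᵢ−1)) = 0.
Feasibility: ΣzᵢKᵢ = 1.057, Σzᵢ/Kᵢ = 1.448 — both > 1, two phases present.
Newton iteration, ψ₂⁰ = 0.5:
  ψ₂ = 0.500: g = -0.0876, g' = -0.358 → ψ₂ = 0.255
  ψ₂ = 0.255: g = -0.0111, g' = -0.281 → ψ₂ = 0.216
  ψ₂ = 0.216: g = -0.0001, g' = -0.275 → ψ₂ = 0.215
Converged at ψ₂ = 0.215.
  1: x = 0.336, y = 0.539
  2: x = 0.249, y = 0.278
  3: x = 0.279, y = 0.154
  4: x = 0.136, y = 0.029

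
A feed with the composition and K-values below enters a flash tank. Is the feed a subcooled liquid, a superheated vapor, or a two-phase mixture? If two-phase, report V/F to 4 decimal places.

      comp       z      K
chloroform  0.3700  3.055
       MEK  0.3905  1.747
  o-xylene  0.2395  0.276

two-phase, V/F = 0.8538

ΣzᵢKᵢ = 1.8787; Σzᵢ/Kᵢ = 1.2124.
Both exceed 1, so a two-phase solution exists.
Material balance + equilibrium reduce to Σ zᵢ(Kᵢ−1)/(1+ψ(Kᵢ−1)) = 0.
Iterate (Newton) starting at ψ = 0.5:
  ψ = 0.5000: g = 0.31561, g' = -0.8040 → ψ = 0.8925
  ψ = 0.8925: g = -0.04681, g' = -1.2759 → ψ = 0.8559
  ψ = 0.8559: g = -0.00233, g' = -1.1541 → ψ = 0.8538
Converged at ψ = 0.8538.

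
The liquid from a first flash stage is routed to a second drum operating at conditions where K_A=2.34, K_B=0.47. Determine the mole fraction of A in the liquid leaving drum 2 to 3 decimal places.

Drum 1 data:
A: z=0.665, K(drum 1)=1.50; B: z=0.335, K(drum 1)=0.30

x_A (drum 2) = 0.283

Drum 1:
Material balance + equilibrium reduce to Σ zᵢ(Kᵢ−1)/(1+ψ₁(Kᵢ−1)) = 0.
g(0) = ΣzᵢKᵢ − 1 = 0.098 and g(1) = 1 − Σzᵢ/Kᵢ = -0.560, so a root lies in (0, 1).
Newton iteration, ψ₁⁰ = 0.5:
  ψ₁ = 0.500: g = -0.0948, g' = -0.495 → ψ₁ = 0.309
  ψ₁ = 0.309: g = -0.0110, g' = -0.392 → ψ₁ = 0.280
Converged at ψ₁ = 0.280.
Drum-1 compositions:
  A: x = 0.583, y = 0.875
  B: x = 0.417, y = 0.125
Drum-2 feed = drum-1 liquid: z₂ = (0.5833, 0.4167).
Drum 2:
Let ψ₂ = V/F and solve Σ zᵢ(Kᵢ−1)/(1+ψ₂(Kᵢ−1)) = 0.
Check two-phase: ΣzᵢKᵢ = 1.561 > 1 and Σzᵢ/Kᵢ = 1.136 > 1, so g(0) = 0.561 > 0 and g(1) = -0.136 < 0.
Newton–Raphson from ψ₂ = 0.53:
  ψ₂ = 0.530: g = 0.1500, g' = -0.584 → ψ₂ = 0.787
  ψ₂ = 0.787: g = 0.0018, g' = -0.592 → ψ₂ = 0.790
Converged at ψ₂ = 0.790.
  A: x = 0.283, y = 0.663
  B: x = 0.717, y = 0.337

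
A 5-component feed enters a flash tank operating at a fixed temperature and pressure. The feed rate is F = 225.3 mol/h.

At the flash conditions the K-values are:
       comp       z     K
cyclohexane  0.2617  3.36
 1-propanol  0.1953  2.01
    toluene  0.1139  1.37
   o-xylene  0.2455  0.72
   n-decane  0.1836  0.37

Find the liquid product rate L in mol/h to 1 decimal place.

Rachford–Rice: g(V/F) = Σ zᵢ(Kᵢ−1)/(1+V/F(Kᵢ−1)) = 0.
Feasibility: ΣzᵢKᵢ = 1.6726, Σzᵢ/Kᵢ = 1.0954 — both > 1, two phases present.
Newton iteration, V/F⁰ = 0.5:
  V/F = 0.5000: g = 0.20115, g' = -0.5871 → V/F = 0.8426
  V/F = 0.8426: g = 0.00883, g' = -0.5944 → V/F = 0.8575
  V/F = 0.8575: g = -0.00007, g' = -0.6037 → V/F = 0.8574
Converged at V/F = 0.8574.
Then V = V/F·F = 0.8574·225.3 = 193.2 mol/h and L = F − V = 32.1 mol/h.

L = 32.1 mol/h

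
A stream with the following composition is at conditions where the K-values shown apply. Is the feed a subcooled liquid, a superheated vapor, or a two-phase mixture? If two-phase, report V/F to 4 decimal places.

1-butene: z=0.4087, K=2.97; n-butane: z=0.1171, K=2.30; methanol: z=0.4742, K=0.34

two-phase, V/F = 0.5328

ΣzᵢKᵢ = 1.6444; Σzᵢ/Kᵢ = 1.5832.
Both exceed 1, so a two-phase solution exists.
Material balance + equilibrium reduce to Σ zᵢ(Kᵢ−1)/(1+ψ(Kᵢ−1)) = 0.
Newton–Raphson from ψ = 0.5:
  ψ = 0.5000: g = 0.03075, g' = -0.9354 → ψ = 0.5329
  ψ = 0.5329: g = -0.00003, g' = -0.9380 → ψ = 0.5328
Converged at ψ = 0.5328.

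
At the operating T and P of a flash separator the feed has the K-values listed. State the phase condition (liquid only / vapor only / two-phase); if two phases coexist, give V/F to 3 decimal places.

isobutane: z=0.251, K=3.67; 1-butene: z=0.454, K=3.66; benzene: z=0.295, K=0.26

ΣzᵢKᵢ = 2.660; Σzᵢ/Kᵢ = 1.327.
Both exceed 1, so a two-phase solution exists.
Newton–Raphson from ψ = 0.64:
  ψ = 0.640: g = 0.2796, g' = -1.267 → ψ = 0.861
  ψ = 0.861: g = -0.0309, g' = -1.687 → ψ = 0.842
Converged at ψ = 0.842.

two-phase, V/F = 0.842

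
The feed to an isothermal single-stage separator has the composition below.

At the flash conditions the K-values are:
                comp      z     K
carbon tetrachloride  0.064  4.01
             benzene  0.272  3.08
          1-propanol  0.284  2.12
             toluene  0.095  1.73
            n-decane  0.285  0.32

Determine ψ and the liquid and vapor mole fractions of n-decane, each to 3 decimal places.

ψ = 0.855, x_n-decane = 0.681, y_n-decane = 0.218

Rachford–Rice: g(ψ) = Σ zᵢ(Kᵢ−1)/(1+ψ(Kᵢ−1)) = 0.
Feasibility: ΣzᵢKᵢ = 1.952, Σzᵢ/Kᵢ = 1.184 — both > 1, two phases present.
Newton iteration, ψ⁰ = 0.44:
  ψ = 0.440: g = 0.3673, g' = -0.885 → ψ = 0.855
Converged at ψ = 0.855.
Compositions from xᵢ = zᵢ/(1+ψ(Kᵢ−1)), yᵢ = Kᵢxᵢ:
  carbon tetrachloride: x = 0.018, y = 0.072
  benzene: x = 0.098, y = 0.302
  1-propanol: x = 0.145, y = 0.308
  toluene: x = 0.058, y = 0.101
  n-decane: x = 0.681, y = 0.218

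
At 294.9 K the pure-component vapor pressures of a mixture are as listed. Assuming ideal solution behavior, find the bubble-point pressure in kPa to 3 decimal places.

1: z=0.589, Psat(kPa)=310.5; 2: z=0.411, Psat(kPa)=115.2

Pbub = 230.232 kPa

At the bubble point ψ → 0, so ΣzᵢKᵢ = 1 with Kᵢ = Pᵢˢᵃᵗ/P ⇒ P = ΣzᵢPᵢˢᵃᵗ.
P = 0.589·310.5 + 0.411·115.2 = 230.232 kPa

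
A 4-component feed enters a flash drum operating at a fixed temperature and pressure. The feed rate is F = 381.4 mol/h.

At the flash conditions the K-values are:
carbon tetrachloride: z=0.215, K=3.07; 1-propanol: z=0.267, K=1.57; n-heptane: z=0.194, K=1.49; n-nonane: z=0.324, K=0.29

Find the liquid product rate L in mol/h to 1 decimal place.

L = 160.4 mol/h

Iterate (Newton) starting at V/F = 0.35:
  V/F = 0.350: g = 0.1600, g' = -0.693 → V/F = 0.581
  V/F = 0.581: g = -0.0010, g' = -0.740 → V/F = 0.579
Converged at V/F = 0.579.
Then V = V/F·F = 0.5794·381.4 = 221.0 mol/h and L = F − V = 160.4 mol/h.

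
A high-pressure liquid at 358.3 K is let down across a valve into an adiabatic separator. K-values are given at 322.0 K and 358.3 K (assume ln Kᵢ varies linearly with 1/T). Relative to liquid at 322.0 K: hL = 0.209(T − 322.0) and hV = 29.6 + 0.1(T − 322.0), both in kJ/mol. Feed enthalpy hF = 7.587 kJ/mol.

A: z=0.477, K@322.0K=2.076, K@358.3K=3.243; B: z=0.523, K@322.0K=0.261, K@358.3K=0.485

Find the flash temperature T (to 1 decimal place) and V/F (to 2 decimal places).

Adiabatic flash: solve Rachford–Rice at each trial T, then check hF = ψ·hV(T) + (1−ψ)·hL(T).
  T = 322.0 K: K = (2.076, 0.261), RR gives ψ = 0.159, H_out = 4.718 kJ/mol
  T = 358.3 K: K = (3.243, 0.485), RR gives ψ = 0.693, H_out = 25.359 kJ/mol
  T = 340.1 K: K = (2.624, 0.361), RR gives ψ = 0.425, H_out = 15.523 kJ/mol
  T = 331.1 K: K = (2.343, 0.309), RR gives ψ = 0.301, H_out = 10.503 kJ/mol
  T = 326.6 K: K = (2.209, 0.284), RR gives ψ = 0.234, H_out = 7.770 kJ/mol
  T = 324.3 K: K = (2.142, 0.273), RR gives ψ = 0.198, H_out = 6.283 kJ/mol
Linear interpolation between T = 324.3 (H_out = 6.283) and T = 326.6 (H_out = 7.770) on hF = 7.587 gives T ≈ 326.3 K, at which ψ = 0.23.

T = 326.3 K, V/F = 0.23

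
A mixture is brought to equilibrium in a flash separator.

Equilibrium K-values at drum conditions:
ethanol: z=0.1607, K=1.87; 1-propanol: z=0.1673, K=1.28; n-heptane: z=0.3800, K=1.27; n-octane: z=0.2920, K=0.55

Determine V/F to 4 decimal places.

Material balance + equilibrium reduce to Σ zᵢ(Kᵢ−1)/(1+V/F(Kᵢ−1)) = 0.
g(0) = ΣzᵢKᵢ − 1 = 0.1579 and g(1) = 1 − Σzᵢ/Kᵢ = -0.0468, so a root lies in (0, 1).
Newton–Raphson from V/F = 0.5:
  V/F = 0.5000: g = 0.05937, g' = -0.1891 → V/F = 0.8139
  V/F = 0.8139: g = -0.00323, g' = -0.2162 → V/F = 0.7990
  V/F = 0.7990: g = -0.00002, g' = -0.2140 → V/F = 0.7989
Converged at V/F = 0.7989.

V/F = 0.7989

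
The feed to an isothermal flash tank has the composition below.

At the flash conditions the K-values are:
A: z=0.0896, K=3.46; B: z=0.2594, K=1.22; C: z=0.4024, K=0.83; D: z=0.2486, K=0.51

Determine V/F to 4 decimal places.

Material balance + equilibrium reduce to Σ zᵢ(Kᵢ−1)/(1+V/F(Kᵢ−1)) = 0.
Feasibility: ΣzᵢKᵢ = 1.0873, Σzᵢ/Kᵢ = 1.2108 — both > 1, two phases present.
Newton iteration, V/F⁰ = 0.5:
  V/F = 0.5000: g = -0.08585, g' = -0.2378 → V/F = 0.1390
  V/F = 0.1390: g = 0.01884, g' = -0.3938 → V/F = 0.1869
  V/F = 0.1869: g = 0.00108, g' = -0.3508 → V/F = 0.1899
Converged at V/F = 0.1899.

V/F = 0.1899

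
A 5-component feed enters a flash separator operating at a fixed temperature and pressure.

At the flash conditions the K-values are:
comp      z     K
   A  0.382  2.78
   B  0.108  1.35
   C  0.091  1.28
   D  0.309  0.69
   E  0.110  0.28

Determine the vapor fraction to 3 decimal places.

ψ = 0.828

Newton iteration, ψ⁰ = 0.5:
  ψ = 0.500: g = 0.1772, g' = -0.535 → ψ = 0.831
  ψ = 0.831: g = -0.0022, g' = -0.617 → ψ = 0.828
Converged at ψ = 0.828.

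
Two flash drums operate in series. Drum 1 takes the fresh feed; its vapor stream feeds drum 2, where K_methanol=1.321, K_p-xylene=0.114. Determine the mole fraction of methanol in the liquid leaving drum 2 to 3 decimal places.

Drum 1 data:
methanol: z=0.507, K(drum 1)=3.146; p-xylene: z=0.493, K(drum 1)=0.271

Drum 1:
Rachford–Rice: g(ψ₁) = Σ zᵢ(Kᵢ−1)/(1+ψ₁(Kᵢ−1)) = 0.
Feasibility: ΣzᵢKᵢ = 1.729, Σzᵢ/Kᵢ = 1.980 — both > 1, two phases present.
Binary case is linear: z₁(K₁−1)(1+ψ₁(K₂−1)) + z₂(K₂−1)(1+ψ₁(K₁−1)) = 0
⇒ ψ₁ = [z₁(K₁−1)+z₂(K₂−1)] / [−(K₁−1)(K₂−1)] = 0.7286/1.5644 = 0.466
Drum-1 compositions:
  methanol: x = 0.254, y = 0.798
  p-xylene: x = 0.746, y = 0.202
Drum-2 feed = drum-1 vapor: z₂ = (0.7977, 0.2023).
Drum 2:
Material balance + equilibrium reduce to Σ zᵢ(Kᵢ−1)/(1+ψ₂(Kᵢ−1)) = 0.
g(0) = ΣzᵢKᵢ − 1 = 0.077 and g(1) = 1 − Σzᵢ/Kᵢ = -1.378, so a root lies in (0, 1).
Binary case is linear: z₁(K₁−1)(1+ψ₂(K₂−1)) + z₂(K₂−1)(1+ψ₂(K₁−1)) = 0
⇒ ψ₂ = [z₁(K₁−1)+z₂(K₂−1)] / [−(K₁−1)(K₂−1)] = 0.0768/0.2844 = 0.270
  methanol: x = 0.734, y = 0.970
  p-xylene: x = 0.266, y = 0.030

x_methanol (drum 2) = 0.734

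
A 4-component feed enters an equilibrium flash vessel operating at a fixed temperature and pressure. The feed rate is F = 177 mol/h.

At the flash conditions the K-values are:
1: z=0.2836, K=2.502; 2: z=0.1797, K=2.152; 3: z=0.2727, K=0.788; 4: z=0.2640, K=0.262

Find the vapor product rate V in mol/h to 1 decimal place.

V = 88.8 mol/h

Rachford–Rice: g(V/F) = Σ zᵢ(Kᵢ−1)/(1+V/F(Kᵢ−1)) = 0.
g(0) = ΣzᵢKᵢ − 1 = 0.3803 and g(1) = 1 − Σzᵢ/Kᵢ = -0.5506, so a root lies in (0, 1).
Newton iteration, V/F⁰ = 0.34:
  V/F = 0.3400: g = 0.10832, g' = -0.6740 → V/F = 0.5007
  V/F = 0.5007: g = 0.00070, g' = -0.6814 → V/F = 0.5017
Converged at V/F = 0.5017.
Then V = V/F·F = 0.5017·177 = 88.8 mol/h and L = F − V = 88.2 mol/h.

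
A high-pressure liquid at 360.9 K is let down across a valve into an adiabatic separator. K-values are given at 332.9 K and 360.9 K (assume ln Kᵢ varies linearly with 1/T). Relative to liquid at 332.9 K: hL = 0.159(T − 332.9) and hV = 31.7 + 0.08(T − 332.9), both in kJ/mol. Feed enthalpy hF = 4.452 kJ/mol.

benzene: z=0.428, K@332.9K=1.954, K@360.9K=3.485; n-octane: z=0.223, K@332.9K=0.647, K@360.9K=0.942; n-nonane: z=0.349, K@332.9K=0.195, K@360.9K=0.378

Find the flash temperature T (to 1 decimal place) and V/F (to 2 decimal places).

T = 334.7 K, V/F = 0.13

Adiabatic flash: solve Rachford–Rice at each trial T, then check hF = ψ·hV(T) + (1−ψ)·hL(T).
  T = 332.9 K: K = (1.954, 0.647, 0.195), RR gives ψ = 0.077, H_out = 2.438 kJ/mol
  T = 360.9 K: K = (3.485, 0.942, 0.378), RR gives ψ = 0.687, H_out = 24.724 kJ/mol
  T = 346.9 K: K = (2.640, 0.787, 0.275), RR gives ψ = 0.420, H_out = 15.064 kJ/mol
  T = 339.9 K: K = (2.278, 0.715, 0.232), RR gives ψ = 0.270, H_out = 9.521 kJ/mol
  T = 336.4 K: K = (2.112, 0.680, 0.213), RR gives ψ = 0.181, H_out = 6.254 kJ/mol
  T = 334.6 K: K = (2.029, 0.663, 0.204), RR gives ψ = 0.130, H_out = 4.374 kJ/mol
Linear interpolation between T = 334.6 (H_out = 4.374) and T = 336.4 (H_out = 6.254) on hF = 4.452 gives T ≈ 334.7 K, at which ψ = 0.13.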